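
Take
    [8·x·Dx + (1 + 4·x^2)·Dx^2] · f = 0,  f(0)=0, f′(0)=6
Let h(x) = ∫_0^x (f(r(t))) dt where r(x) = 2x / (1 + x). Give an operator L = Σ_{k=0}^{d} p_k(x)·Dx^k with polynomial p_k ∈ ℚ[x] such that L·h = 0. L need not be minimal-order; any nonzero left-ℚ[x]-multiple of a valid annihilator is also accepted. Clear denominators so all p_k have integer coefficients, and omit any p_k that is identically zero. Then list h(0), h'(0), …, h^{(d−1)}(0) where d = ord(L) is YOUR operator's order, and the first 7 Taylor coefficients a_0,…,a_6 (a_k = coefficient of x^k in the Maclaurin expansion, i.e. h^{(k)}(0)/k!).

L = (2 + 34·x)·Dx^2 + (1 + 2·x + 17·x^2)·Dx^3  (order 3).
h: a_k = 0, 0, 6, -4, -13, 36, 202/5, …
ICs: h(0) = 0, h′(0) = 0, h′′(0) = 12.

f: a_k = 0, 6, 0, -8, 0, 96/5, 0, …
Substitute x→r, Dx→(1/r')Dx; clear ⇒ L₀.
Integrate: L := L₀·Dx.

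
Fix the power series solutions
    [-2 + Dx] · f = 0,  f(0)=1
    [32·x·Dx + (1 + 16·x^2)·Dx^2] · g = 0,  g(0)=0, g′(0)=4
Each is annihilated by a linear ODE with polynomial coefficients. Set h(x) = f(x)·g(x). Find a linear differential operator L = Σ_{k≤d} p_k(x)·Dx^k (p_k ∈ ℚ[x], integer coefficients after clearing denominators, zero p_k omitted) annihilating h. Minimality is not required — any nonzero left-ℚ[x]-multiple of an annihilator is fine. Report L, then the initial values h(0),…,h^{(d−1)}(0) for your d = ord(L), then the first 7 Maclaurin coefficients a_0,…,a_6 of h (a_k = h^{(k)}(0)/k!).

f: a_k = 1, 2, 2, 4/3, 2/3, 4/15, 4/45, …
g: a_k = 0, 4, 0, -64/3, 0, 1024/5, 0, …
Sym-product of L_f,L_g gives L₀ (≤ ord 2).
L = (4 - 64·x + 64·x^2) + (-4 + 32·x - 64·x^2)·Dx + (1 + 16·x^2)·Dx^2  (order 2).
h: a_k = 0, 4, 8, -40/3, -112/3, 824/5, 3440/9, …
ICs: h(0) = 0, h′(0) = 4.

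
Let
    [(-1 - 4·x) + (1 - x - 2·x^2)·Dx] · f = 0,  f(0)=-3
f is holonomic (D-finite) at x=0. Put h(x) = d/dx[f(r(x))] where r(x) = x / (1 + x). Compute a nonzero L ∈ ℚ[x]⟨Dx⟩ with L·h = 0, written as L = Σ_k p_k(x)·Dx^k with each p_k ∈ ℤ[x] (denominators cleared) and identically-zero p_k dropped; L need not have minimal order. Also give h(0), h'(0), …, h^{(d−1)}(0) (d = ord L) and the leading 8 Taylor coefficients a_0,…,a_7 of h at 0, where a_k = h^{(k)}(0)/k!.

L = (4 + 12·x + 36·x^2 + 20·x^3) + (-1 - 7·x - 9·x^2 + 7·x^3 + 10·x^4)·Dx  (order 1).
h: a_k = -3, -12, 0, -48, 60, -216, 420, -1056, …
ICs: h(0) = -3.

f: a_k = -3, -3, -9, -15, -33, -63, -129, -255, …
L₀ from L_f via x↦r, Dx↦r'^{-1}Dx.
Differentiate: ansatz ord ≤ ord L₀ ⇒ L.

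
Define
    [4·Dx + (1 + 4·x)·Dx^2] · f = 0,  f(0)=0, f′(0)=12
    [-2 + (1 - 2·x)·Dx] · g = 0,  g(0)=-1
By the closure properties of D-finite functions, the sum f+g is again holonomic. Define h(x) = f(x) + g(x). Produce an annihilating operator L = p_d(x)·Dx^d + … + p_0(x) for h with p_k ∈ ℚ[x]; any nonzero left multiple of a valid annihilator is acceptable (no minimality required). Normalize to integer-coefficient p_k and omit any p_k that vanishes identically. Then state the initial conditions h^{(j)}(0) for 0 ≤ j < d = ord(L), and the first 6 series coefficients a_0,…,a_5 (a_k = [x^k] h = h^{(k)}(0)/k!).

f: a_k = 0, 12, -24, 64, -192, 3072/5, …
g: a_k = -1, -2, -4, -8, -16, -32, …
Sum ⇒ L₀ = lclm(L_f,L_g) in ℚ(x)⟨Dx⟩.
L = (-28 - 16·x)·Dx + (1 - 40·x - 32·x^2)·Dx^2 + (1 + 3·x - 6·x^2 - 8·x^3)·Dx^3  (order 3).
h: a_k = -1, 10, -28, 56, -208, 2912/5, …
ICs: h(0) = -1, h′(0) = 10, h′′(0) = -56.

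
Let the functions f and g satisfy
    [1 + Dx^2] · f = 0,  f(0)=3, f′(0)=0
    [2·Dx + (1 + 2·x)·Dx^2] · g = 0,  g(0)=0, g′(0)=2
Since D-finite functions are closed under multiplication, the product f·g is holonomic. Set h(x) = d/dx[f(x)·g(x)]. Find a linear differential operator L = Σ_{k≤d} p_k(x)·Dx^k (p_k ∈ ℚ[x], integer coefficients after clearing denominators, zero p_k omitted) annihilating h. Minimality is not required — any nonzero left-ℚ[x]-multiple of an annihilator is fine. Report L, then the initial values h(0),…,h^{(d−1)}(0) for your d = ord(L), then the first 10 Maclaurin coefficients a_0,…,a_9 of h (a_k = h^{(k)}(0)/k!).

L = (-52 - 31·x - 87·x^2 - 96·x^3 - 8·x^4 + 48·x^5 + 16·x^6) + (-33 - 98·x - 80·x^2 + 80·x^4 + 32·x^5)·Dx + (-55 - 46·x - 110·x^2 - 96·x^3 + 32·x^4 + 96·x^5 + 32·x^6)·Dx^2 + (-33 - 98·x - 80·x^2 + 80·x^4 + 32·x^5)·Dx^3 + (-3 - 15·x - 23·x^2 + 40·x^4 + 48·x^5 + 16·x^6)·Dx^4  (order 4).
h: a_k = 6, -12, 15, -36, 309/4, -315/2, 12763/40, -9659/15, 2903587/2240, -1750673/672, …
ICs: h(0) = 6, h′(0) = -12, h′′(0) = 30, h′′′(0) = -216.

f: a_k = 3, 0, -3/2, 0, 1/8, 0, -1/240, 0, 1/13440, 0, …
g: a_k = 0, 2, -2, 8/3, -4, 32/5, -32/3, 128/7, -32, 512/9, …
f·g: L₀ = L_f ⊗_s L_g, ord ≤ 2·2.
h₀' ⇒ L via d/dx closure of L₀.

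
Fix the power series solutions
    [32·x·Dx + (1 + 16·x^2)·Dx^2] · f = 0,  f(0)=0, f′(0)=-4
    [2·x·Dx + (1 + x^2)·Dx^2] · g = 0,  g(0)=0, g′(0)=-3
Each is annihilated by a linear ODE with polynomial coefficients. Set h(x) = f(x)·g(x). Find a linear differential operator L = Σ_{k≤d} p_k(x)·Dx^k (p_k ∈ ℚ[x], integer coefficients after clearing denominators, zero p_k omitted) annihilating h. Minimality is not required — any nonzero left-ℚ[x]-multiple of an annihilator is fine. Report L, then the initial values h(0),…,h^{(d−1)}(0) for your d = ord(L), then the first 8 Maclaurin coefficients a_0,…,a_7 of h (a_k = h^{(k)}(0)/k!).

L = (-384·x - 10880·x^3 - 16384·x^5 + 34816·x^7 + 98304·x^9)·Dx + (-68 - 3916·x^2 - 19584·x^4 - 14336·x^6 + 121856·x^8 + 147456·x^10)·Dx^2 + (-136·x - 2632·x^3 - 6528·x^5 + 16448·x^7 + 69632·x^9 + 49152·x^11)·Dx^3 + (-1 - 34·x^2 - 305·x^4 + 4880·x^8 + 8704·x^10 + 4096·x^12)·Dx^4  (order 4).
h: a_k = 0, 0, 12, 0, -68, 0, 9572/15, 0, …
ICs: h(0) = 0, h′(0) = 0, h′′(0) = 24, h′′′(0) = 0.

f: a_k = 0, -4, 0, 64/3, 0, -1024/5, 0, 16384/7, …
g: a_k = 0, -3, 0, 1, 0, -3/5, 0, 3/7, …
Sym-product of L_f,L_g gives L₀ (≤ ord 4).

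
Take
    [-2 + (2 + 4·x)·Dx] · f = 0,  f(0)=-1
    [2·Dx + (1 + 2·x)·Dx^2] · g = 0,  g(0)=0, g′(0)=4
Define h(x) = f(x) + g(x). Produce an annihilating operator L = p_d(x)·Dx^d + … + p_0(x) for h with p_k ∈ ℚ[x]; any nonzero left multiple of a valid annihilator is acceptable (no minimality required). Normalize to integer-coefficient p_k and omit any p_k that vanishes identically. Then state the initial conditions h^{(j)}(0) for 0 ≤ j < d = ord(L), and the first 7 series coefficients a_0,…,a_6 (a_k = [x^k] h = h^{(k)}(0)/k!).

L = 2·Dx + (5 + 10·x)·Dx^2 + (1 + 4·x + 4·x^2)·Dx^3  (order 3).
h: a_k = -1, 3, -7/2, 29/6, -59/8, 477/40, -961/48, …
ICs: h(0) = -1, h′(0) = 3, h′′(0) = -7.

f: a_k = -1, -1, 1/2, -1/2, 5/8, -7/8, 21/16, …
g: a_k = 0, 4, -4, 16/3, -8, 64/5, -64/3, …
h₀=f+g: left-lcm gives L₀, ord ≤ 3.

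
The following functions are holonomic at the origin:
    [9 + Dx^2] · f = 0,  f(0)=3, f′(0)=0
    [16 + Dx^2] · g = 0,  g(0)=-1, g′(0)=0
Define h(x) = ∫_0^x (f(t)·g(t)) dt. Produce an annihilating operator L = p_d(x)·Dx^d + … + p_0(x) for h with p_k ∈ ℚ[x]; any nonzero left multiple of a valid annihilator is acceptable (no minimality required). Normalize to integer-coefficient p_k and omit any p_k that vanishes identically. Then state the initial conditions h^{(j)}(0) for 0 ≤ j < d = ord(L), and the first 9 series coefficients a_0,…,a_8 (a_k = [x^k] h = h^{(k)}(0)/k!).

L = 49·Dx + 50·Dx^3 + Dx^5  (order 5).
h: a_k = 0, -3, 0, 25/2, 0, -1201/40, 0, 11765/336, 0, …
ICs: h(0) = 0, h′(0) = -3, h′′(0) = 0, h′′′(0) = 75, h′′′′(0) = 0.

f: a_k = 3, 0, -27/2, 0, 81/8, 0, -243/80, 0, 2187/4480, …
g: a_k = -1, 0, 8, 0, -32/3, 0, 256/45, 0, -512/315, …
f·g: L₀ = L_f ⊗_s L_g, ord ≤ 2·2.
∫: right-multiply L₀ by Dx.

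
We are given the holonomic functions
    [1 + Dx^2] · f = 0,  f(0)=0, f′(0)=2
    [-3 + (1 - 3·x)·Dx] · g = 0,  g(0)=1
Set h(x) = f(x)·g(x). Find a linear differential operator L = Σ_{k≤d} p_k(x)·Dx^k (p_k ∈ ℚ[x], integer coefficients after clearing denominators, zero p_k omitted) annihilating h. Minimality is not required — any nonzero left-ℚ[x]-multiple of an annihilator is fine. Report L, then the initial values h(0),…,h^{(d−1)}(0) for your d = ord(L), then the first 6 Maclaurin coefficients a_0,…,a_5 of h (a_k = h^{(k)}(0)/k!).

f: a_k = 0, 2, 0, -1/3, 0, 1/60, …
g: a_k = 1, 3, 9, 27, 81, 243, …
Product ⇒ symmetric product L₀, ord ≤ 2.
L = (-1 + 3·x) + 6·Dx + (-1 + 3·x)·Dx^2  (order 2).
h: a_k = 0, 2, 6, 53/3, 53, 9541/60, …
ICs: h(0) = 0, h′(0) = 2.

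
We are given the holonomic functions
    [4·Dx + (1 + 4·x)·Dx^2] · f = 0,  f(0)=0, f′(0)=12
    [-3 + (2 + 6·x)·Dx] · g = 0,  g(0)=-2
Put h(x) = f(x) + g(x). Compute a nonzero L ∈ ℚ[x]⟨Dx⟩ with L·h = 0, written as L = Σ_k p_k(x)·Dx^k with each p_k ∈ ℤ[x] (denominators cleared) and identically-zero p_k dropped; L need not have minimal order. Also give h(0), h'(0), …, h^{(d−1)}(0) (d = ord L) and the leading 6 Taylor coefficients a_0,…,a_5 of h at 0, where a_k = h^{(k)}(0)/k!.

L = (84 + 144·x)·Dx + (101 + 552·x + 720·x^2)·Dx^2 + (10 + 94·x + 288·x^2 + 288·x^3)·Dx^3  (order 3).
h: a_k = -2, 9, -87/4, 485/8, -11883/64, 384711/640, …
ICs: h(0) = -2, h′(0) = 9, h′′(0) = -87/2.

f: a_k = 0, 12, -24, 64, -192, 3072/5, …
g: a_k = -2, -3, 9/4, -27/8, 405/64, -1701/128, …
L₀ := lclm(L_f,L_g); ord L₀ ≤ 2+1.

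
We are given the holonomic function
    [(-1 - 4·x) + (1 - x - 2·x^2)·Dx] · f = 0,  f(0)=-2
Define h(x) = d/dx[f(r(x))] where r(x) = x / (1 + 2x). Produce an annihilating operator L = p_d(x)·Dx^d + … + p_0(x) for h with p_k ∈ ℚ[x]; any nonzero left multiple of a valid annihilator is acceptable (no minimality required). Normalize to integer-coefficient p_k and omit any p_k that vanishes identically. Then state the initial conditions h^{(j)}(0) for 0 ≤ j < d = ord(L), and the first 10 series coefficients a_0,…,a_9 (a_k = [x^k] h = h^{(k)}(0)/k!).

L = 2 + (-1 - 11·x - 36·x^2 - 36·x^3)·Dx  (order 1).
h: a_k = -2, -4, 18, -72, 270, -972, 3402, -11664, 39366, -131220, …
ICs: h(0) = -2.

f: a_k = -2, -2, -6, -10, -22, -42, -86, -170, -342, -682, …
Change of var in L_f (x↦r) gives L₀.
h=h₀': d/dx-closure on L₀ ⇒ L.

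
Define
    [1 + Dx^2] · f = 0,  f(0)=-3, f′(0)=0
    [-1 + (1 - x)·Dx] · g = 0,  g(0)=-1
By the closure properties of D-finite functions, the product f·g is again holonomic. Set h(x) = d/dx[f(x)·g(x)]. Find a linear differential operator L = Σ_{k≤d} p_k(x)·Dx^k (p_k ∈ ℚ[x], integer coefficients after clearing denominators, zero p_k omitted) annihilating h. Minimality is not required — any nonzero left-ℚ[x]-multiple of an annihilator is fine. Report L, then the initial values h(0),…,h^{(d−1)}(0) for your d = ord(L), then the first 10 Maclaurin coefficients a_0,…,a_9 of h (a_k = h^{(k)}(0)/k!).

L = (-1 - 2·x + x^2) + (-2 + 2·x)·Dx + (1 - 2·x + x^2)·Dx^2  (order 2).
h: a_k = 3, 3, 9/2, 13/2, 65/8, 389/40, 2723/240, 4357/336, 13071/896, 1960649/120960, …
ICs: h(0) = 3, h′(0) = 3.

f: a_k = -3, 0, 3/2, 0, -1/8, 0, 1/240, 0, -1/13440, 0, …
g: a_k = -1, -1, -1, -1, -1, -1, -1, -1, -1, -1, …
Sym-product of L_f,L_g gives L₀ (≤ ord 2).
h=h₀': d/dx-closure on L₀ ⇒ L.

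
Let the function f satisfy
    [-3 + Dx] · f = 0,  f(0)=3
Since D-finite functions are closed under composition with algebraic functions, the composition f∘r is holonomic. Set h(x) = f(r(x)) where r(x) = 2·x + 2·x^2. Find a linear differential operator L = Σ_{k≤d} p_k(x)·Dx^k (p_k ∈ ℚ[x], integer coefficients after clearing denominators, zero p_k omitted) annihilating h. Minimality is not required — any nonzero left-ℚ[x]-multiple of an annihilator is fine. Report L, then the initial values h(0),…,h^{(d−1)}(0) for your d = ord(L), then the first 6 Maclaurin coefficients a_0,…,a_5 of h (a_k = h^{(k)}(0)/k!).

f: a_k = 3, 9, 27/2, 27/2, 81/8, 243/40, …
L₀ from L_f via x↦r, Dx↦r'^{-1}Dx.
L = (-6 - 12·x) + Dx  (order 1).
h: a_k = 3, 18, 72, 216, 540, 5832/5, …
ICs: h(0) = 3.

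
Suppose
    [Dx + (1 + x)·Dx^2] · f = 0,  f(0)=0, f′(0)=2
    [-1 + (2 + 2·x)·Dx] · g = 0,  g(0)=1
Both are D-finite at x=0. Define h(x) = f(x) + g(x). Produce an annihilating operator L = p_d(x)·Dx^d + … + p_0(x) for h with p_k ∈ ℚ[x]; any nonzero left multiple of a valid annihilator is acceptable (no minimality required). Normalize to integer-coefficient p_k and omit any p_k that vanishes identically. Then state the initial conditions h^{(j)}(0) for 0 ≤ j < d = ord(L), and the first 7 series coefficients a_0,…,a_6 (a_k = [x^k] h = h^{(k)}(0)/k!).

L = Dx + (5 + 5·x)·Dx^2 + (2 + 4·x + 2·x^2)·Dx^3  (order 3).
h: a_k = 1, 5/2, -9/8, 35/48, -69/128, 547/1280, -1087/3072, …
ICs: h(0) = 1, h′(0) = 5/2, h′′(0) = -9/4.

f: a_k = 0, 2, -1, 2/3, -1/2, 2/5, -1/3, …
g: a_k = 1, 1/2, -1/8, 1/16, -5/128, 7/256, -21/1024, …
Weyl lclm of L_f,L_g ⇒ L₀ (ord ≤ 3).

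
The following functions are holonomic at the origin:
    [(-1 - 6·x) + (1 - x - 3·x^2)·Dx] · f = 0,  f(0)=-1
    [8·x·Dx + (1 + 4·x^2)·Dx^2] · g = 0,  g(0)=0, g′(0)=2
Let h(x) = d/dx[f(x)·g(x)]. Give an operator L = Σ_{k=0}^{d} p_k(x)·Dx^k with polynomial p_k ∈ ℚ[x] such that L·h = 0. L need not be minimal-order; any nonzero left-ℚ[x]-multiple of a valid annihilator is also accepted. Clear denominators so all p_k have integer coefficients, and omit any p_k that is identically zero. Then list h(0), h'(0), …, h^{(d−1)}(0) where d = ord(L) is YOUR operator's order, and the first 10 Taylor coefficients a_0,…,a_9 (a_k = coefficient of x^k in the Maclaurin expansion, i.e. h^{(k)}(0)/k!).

L = (22 + 1032·x^2 + 1152·x^3 + 5184·x^4) + (13 + 86·x + 132·x^2 + 600·x^3 + 1152·x^4 + 3456·x^5)·Dx + (-3 - x - 35·x^2 + 44·x^3 + 16·x^4 + 192·x^5 + 432·x^6)·Dx^2  (order 2).
h: a_k = -2, -4, -16, -136/3, -506/3, -2032/5, -15818/15, -297232/105, -271744/35, -173180/9, …
ICs: h(0) = -2, h′(0) = -4.

f: a_k = -1, -1, -4, -7, -19, -40, -97, -217, -508, -1159, …
g: a_k = 0, 2, 0, -8/3, 0, 32/5, 0, -128/7, 0, 512/9, …
L₀ := L_f ⊗_s L_g (sym. prod.), ord ≤ 2.
Derive L from L₀ (diff closure).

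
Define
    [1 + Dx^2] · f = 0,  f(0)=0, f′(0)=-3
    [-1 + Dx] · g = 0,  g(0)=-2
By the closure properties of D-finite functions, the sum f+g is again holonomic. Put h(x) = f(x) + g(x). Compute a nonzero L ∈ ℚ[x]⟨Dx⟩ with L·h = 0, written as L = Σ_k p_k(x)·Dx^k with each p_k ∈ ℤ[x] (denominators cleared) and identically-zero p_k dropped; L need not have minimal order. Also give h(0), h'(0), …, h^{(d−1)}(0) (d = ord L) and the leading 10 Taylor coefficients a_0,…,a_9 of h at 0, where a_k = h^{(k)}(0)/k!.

f: a_k = 0, -3, 0, 1/2, 0, -1/40, 0, 1/1680, 0, -1/120960, …
g: a_k = -2, -2, -1, -1/3, -1/12, -1/60, -1/360, -1/2520, -1/20160, -1/181440, …
f+g: L₀ = lclm(L_f,L_g), ord ≤ 2+1.
L = -1 + Dx - Dx^2 + Dx^3  (order 3).
h: a_k = -2, -5, -1, 1/6, -1/12, -1/24, -1/360, 1/5040, -1/20160, -1/72576, …
ICs: h(0) = -2, h′(0) = -5, h′′(0) = -2.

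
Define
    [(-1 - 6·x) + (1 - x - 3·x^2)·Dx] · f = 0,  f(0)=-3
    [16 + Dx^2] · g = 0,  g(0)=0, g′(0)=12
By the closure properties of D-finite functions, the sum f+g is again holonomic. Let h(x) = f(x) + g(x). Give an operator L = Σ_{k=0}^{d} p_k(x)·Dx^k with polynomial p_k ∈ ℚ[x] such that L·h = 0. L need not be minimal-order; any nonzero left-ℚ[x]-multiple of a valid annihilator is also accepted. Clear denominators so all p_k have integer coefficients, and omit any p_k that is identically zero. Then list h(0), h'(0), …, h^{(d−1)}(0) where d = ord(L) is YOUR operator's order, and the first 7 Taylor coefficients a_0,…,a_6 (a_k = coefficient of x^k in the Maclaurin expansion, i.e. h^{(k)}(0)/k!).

L = (464 + 2816·x + 416·x^2 + 2112·x^3 + 5760·x^4 + 6912·x^5) + (-192 + 304·x + 672·x^2 - 1312·x^3 - 1008·x^4 + 3456·x^5 + 3456·x^6)·Dx + (29 + 176·x + 26·x^2 + 132·x^3 + 360·x^4 + 432·x^5)·Dx^2 + (-12 + 19·x + 42·x^2 - 82·x^3 - 63·x^4 + 216·x^5 + 216·x^6)·Dx^3  (order 3).
h: a_k = -3, 9, -12, -53, -57, -472/5, -291, …
ICs: h(0) = -3, h′(0) = 9, h′′(0) = -24.

f: a_k = -3, -3, -12, -21, -57, -120, -291, …
g: a_k = 0, 12, 0, -32, 0, 128/5, 0, …
Sum ⇒ L₀ = lclm(L_f,L_g) in ℚ(x)⟨Dx⟩.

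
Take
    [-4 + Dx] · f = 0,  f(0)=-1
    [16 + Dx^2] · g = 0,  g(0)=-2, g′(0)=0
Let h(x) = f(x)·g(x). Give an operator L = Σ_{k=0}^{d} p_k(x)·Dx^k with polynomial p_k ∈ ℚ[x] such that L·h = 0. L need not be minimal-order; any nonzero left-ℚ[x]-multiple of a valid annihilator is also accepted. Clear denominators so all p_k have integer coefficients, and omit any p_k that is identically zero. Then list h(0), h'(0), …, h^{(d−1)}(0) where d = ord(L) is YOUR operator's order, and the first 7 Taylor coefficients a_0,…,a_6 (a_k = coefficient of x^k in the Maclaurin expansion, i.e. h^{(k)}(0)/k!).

L = 32 - 8·Dx + Dx^2  (order 2).
h: a_k = 2, 8, 0, -128/3, -256/3, -1024/15, 0, …
ICs: h(0) = 2, h′(0) = 8.

f: a_k = -1, -4, -8, -32/3, -32/3, -128/15, -256/45, …
g: a_k = -2, 0, 16, 0, -64/3, 0, 512/45, …
Product ⇒ symmetric product L₀, ord ≤ 2.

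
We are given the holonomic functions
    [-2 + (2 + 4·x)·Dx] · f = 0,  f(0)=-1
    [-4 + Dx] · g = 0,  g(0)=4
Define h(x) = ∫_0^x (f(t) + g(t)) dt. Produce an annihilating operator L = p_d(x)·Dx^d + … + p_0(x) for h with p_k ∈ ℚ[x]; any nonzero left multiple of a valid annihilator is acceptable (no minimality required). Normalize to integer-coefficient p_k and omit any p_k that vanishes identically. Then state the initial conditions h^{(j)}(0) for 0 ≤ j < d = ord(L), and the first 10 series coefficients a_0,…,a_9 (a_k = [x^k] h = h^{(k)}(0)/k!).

f: a_k = -1, -1, 1/2, -1/2, 5/8, -7/8, 21/16, -33/16, 429/128, -715/128, …
g: a_k = 4, 16, 32, 128/3, 128/3, 512/15, 1024/45, 4096/315, 2048/315, 8192/2835, …
Weyl lclm of L_f,L_g ⇒ L₀ (ord ≤ 2).
h=∫h₀ ⇒ L = L₀·Dx.
L = (20 + 32·x)·Dx + (-17 - 64·x - 64·x^2)·Dx^2 + (3 + 14·x + 16·x^2)·Dx^3  (order 3).
h: a_k = 0, 3, 15/2, 65/6, 253/24, 1039/120, 3991/720, 17329/5040, 55141/40320, 397279/362880, …
ICs: h(0) = 0, h′(0) = 3, h′′(0) = 15.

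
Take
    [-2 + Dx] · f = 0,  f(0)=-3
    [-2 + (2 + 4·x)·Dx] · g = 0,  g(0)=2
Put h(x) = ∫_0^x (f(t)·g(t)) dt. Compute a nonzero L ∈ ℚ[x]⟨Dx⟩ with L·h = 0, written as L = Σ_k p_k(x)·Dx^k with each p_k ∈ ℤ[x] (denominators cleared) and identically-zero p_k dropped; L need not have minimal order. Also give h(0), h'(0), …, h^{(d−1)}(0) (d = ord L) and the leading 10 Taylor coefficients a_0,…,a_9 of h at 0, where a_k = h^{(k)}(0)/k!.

L = (-3 - 4·x)·Dx + (1 + 2·x)·Dx^2  (order 2).
h: a_k = 0, -6, -9, -7, -17/4, -33/20, -107/120, 89/840, -1123/2240, 39551/60480, …
ICs: h(0) = 0, h′(0) = -6.

f: a_k = -3, -6, -6, -4, -2, -4/5, -4/15, -8/105, -2/105, -4/945, …
g: a_k = 2, 2, -1, 1, -5/4, 7/4, -21/8, 33/8, -429/64, 715/64, …
f·g: L₀ = L_f ⊗_s L_g, ord ≤ 1·1.
h=∫₀ˣh₀: take L = L₀·Dx.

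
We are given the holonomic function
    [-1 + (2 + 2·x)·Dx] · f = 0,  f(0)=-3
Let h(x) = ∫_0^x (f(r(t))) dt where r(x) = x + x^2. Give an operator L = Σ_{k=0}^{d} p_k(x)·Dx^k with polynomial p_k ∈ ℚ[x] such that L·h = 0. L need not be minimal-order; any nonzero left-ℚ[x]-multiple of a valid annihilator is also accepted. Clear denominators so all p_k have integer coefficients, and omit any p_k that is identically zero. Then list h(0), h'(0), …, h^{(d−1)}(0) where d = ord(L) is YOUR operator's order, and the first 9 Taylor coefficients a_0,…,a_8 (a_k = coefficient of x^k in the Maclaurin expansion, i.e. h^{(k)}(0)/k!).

f: a_k = -3, -3/2, 3/8, -3/16, 15/128, -21/256, 63/1024, -99/2048, 1287/32768, …
L₀ from L_f via x↦r, Dx↦r'^{-1}Dx.
∫: right-multiply L₀ by Dx.
L = (-1 - 2·x)·Dx + (2 + 2·x + 2·x^2)·Dx^2  (order 2).
h: a_k = 0, -3, -3/4, -3/8, 9/64, -9/640, -15/512, 171/7168, -63/16384, …
ICs: h(0) = 0, h′(0) = -3.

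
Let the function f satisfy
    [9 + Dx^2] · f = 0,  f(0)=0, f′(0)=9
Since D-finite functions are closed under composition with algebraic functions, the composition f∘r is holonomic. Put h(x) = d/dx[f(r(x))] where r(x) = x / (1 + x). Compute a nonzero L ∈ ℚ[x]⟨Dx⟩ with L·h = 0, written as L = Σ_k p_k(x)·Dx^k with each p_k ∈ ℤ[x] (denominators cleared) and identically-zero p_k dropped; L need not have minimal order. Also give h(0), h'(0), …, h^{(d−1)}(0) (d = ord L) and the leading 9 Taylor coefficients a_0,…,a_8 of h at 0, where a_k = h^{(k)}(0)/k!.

f: a_k = 0, 9, 0, -27/2, 0, 243/40, 0, -729/560, 0, …
Change of var in L_f (x↦r) gives L₀.
Derive L from L₀ (diff closure).
L = (15 + 12·x + 6·x^2) + (6 + 18·x + 18·x^2 + 6·x^3)·Dx + (1 + 4·x + 6·x^2 + 4·x^3 + x^4)·Dx^2  (order 2).
h: a_k = 9, -18, -27/2, 126, -2637/8, 2295/4, -58059/80, 5679/10, 804897/4480, …
ICs: h(0) = 9, h′(0) = -18.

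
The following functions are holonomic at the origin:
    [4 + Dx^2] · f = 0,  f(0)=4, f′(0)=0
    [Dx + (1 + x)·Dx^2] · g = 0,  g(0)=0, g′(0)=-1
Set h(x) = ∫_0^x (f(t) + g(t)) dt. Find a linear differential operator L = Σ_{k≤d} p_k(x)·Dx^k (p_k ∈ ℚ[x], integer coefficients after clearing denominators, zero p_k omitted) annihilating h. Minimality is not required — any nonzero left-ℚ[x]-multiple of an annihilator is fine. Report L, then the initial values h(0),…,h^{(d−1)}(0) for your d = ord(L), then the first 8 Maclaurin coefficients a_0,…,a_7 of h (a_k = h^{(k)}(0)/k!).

L = (20 + 16·x + 8·x^2)·Dx^2 + (12 + 28·x + 24·x^2 + 8·x^3)·Dx^3 + (5 + 4·x + 2·x^2)·Dx^4 + (3 + 7·x + 6·x^2 + 2·x^3)·Dx^5  (order 5).
h: a_k = 0, 4, -1/2, -5/2, -1/12, 7/12, -1/30, -17/630, …
ICs: h(0) = 0, h′(0) = 4, h′′(0) = -1, h′′′(0) = -15, h′′′′(0) = -2.

f: a_k = 4, 0, -8, 0, 8/3, 0, -16/45, 0, …
g: a_k = 0, -1, 1/2, -1/3, 1/4, -1/5, 1/6, -1/7, …
f+g: L₀ = lclm(L_f,L_g), ord ≤ 2+2.
h=∫₀ˣh₀: take L = L₀·Dx.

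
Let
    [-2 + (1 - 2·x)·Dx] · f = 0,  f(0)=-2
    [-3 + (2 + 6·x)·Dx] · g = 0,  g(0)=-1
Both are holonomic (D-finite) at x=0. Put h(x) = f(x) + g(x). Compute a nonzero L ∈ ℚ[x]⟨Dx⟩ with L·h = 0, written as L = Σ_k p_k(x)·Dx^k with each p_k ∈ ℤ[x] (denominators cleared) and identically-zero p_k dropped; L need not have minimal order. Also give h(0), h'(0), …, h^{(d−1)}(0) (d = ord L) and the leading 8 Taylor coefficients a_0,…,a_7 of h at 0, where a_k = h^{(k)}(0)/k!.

f: a_k = -2, -4, -8, -16, -32, -64, -128, -256, …
g: a_k = -1, -3/2, 9/8, -27/16, 405/128, -1701/256, 15309/1024, -72171/2048, …
Weyl lclm of L_f,L_g ⇒ L₀ (ord ≤ 2).
L = (-66 - 108·x) + (41 + 156·x + 324·x^2)·Dx + (-2 - 38·x - 24·x^2 + 216·x^3)·Dx^2  (order 2).
h: a_k = -3, -11/2, -55/8, -283/16, -3691/128, -18085/256, -115763/1024, -596459/2048, …
ICs: h(0) = -3, h′(0) = -11/2.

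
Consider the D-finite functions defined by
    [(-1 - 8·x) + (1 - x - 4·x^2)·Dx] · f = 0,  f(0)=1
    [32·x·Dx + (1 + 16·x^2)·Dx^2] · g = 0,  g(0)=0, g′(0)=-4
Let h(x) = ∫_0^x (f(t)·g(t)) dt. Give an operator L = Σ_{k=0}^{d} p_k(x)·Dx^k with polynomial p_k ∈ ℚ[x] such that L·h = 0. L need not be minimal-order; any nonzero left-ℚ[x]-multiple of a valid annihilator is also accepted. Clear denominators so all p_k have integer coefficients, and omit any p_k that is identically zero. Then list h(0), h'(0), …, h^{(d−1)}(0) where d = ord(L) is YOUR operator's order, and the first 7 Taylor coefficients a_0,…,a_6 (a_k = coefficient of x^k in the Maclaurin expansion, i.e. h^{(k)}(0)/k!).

L = (8 + 32·x + 384·x^2)·Dx + (2 - 16·x + 64·x^2 + 384·x^3)·Dx^2 + (-1 + x - 12·x^2 + 16·x^3 + 64·x^4)·Dx^3  (order 3).
h: a_k = 0, 0, -2, -4/3, 1/3, -44/15, -1606/45, …
ICs: h(0) = 0, h′(0) = 0, h′′(0) = -4.

f: a_k = 1, 1, 5, 9, 29, 65, 181, …
g: a_k = 0, -4, 0, 64/3, 0, -1024/5, 0, …
Sym-product of L_f,L_g gives L₀ (≤ ord 2).
∫: right-multiply L₀ by Dx.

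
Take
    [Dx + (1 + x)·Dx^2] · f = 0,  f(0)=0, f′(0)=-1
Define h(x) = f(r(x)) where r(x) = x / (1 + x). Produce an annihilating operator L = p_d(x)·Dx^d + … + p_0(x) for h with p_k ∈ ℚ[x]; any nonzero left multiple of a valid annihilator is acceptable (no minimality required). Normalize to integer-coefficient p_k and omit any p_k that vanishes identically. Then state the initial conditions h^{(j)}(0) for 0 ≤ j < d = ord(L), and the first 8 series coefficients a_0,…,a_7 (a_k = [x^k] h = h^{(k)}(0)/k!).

L = (3 + 4·x)·Dx + (1 + 3·x + 2·x^2)·Dx^2  (order 2).
h: a_k = 0, -1, 3/2, -7/3, 15/4, -31/5, 21/2, -127/7, …
ICs: h(0) = 0, h′(0) = -1.

f: a_k = 0, -1, 1/2, -1/3, 1/4, -1/5, 1/6, -1/7, …
f∘r: x↦r, Dx↦Dx/r' in L_f ⇒ L₀.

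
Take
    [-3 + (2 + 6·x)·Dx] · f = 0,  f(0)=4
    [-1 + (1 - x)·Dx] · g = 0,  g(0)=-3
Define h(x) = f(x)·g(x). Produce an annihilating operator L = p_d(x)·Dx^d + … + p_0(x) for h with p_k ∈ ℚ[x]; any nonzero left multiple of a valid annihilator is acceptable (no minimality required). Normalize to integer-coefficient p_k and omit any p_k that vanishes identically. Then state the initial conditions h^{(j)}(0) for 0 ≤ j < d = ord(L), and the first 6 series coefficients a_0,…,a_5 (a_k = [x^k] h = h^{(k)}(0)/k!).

L = (5 + 3·x) + (-2 - 4·x + 6·x^2)·Dx  (order 1).
h: a_k = -12, -30, -33/2, -147/4, 39/32, -5025/64, …
ICs: h(0) = -12.

f: a_k = 4, 6, -9/2, 27/4, -405/32, 1701/64, …
g: a_k = -3, -3, -3, -3, -3, -3, …
L₀ := L_f ⊗_s L_g (sym. prod.), ord ≤ 1.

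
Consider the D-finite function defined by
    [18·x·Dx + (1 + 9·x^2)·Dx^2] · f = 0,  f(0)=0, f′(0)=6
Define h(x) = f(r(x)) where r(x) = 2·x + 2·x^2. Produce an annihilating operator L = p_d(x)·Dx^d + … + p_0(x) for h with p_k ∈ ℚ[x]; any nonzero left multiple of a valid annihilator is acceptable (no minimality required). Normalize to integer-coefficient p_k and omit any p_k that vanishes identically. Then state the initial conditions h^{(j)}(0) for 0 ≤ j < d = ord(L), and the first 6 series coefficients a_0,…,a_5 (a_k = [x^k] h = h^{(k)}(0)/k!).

f: a_k = 0, 6, 0, -18, 0, 486/5, …
f∘r: x↦r, Dx↦Dx/r' in L_f ⇒ L₀.
L = (-2 + 72·x + 288·x^2 + 432·x^3 + 216·x^4)·Dx + (1 + 2·x + 36·x^2 + 144·x^3 + 180·x^4 + 72·x^5)·Dx^2  (order 2).
h: a_k = 0, 12, 12, -144, -432, 13392/5, …
ICs: h(0) = 0, h′(0) = 12.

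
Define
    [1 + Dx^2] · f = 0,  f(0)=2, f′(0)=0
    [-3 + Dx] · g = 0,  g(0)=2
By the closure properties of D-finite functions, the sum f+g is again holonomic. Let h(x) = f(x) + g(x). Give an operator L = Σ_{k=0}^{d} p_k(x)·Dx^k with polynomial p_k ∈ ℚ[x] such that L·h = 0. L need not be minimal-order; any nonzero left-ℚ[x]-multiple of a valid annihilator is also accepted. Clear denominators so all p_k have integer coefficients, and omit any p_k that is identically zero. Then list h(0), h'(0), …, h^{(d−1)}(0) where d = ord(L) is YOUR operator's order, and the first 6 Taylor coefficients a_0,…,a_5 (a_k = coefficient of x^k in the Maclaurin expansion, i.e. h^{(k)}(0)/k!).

f: a_k = 2, 0, -1, 0, 1/12, 0, …
g: a_k = 2, 6, 9, 9, 27/4, 81/20, …
L₀ := lclm(L_f,L_g); ord L₀ ≤ 2+1.
L = -3 + Dx - 3·Dx^2 + Dx^3  (order 3).
h: a_k = 4, 6, 8, 9, 41/6, 81/20, …
ICs: h(0) = 4, h′(0) = 6, h′′(0) = 16.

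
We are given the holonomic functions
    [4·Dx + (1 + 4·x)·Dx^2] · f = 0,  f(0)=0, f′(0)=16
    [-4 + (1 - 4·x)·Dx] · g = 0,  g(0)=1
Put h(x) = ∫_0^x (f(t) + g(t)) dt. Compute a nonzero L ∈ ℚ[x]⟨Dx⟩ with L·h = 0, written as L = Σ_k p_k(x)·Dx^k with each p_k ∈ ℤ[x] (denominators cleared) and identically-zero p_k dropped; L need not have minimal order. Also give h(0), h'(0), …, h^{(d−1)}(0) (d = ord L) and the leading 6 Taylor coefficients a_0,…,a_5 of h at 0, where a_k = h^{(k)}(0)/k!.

f: a_k = 0, 16, -32, 256/3, -256, 4096/5, …
g: a_k = 1, 4, 16, 64, 256, 1024, …
f+g: L₀ = lclm(L_f,L_g), ord ≤ 2+1.
∫: right-multiply L₀ by Dx.
L = (-160 - 128·x)·Dx^2 + (-16 - 256·x - 256·x^2)·Dx^3 + (3 + 4·x - 48·x^2 - 64·x^3)·Dx^4  (order 4).
h: a_k = 0, 1, 10, -16/3, 112/3, 0, …
ICs: h(0) = 0, h′(0) = 1, h′′(0) = 20, h′′′(0) = -32.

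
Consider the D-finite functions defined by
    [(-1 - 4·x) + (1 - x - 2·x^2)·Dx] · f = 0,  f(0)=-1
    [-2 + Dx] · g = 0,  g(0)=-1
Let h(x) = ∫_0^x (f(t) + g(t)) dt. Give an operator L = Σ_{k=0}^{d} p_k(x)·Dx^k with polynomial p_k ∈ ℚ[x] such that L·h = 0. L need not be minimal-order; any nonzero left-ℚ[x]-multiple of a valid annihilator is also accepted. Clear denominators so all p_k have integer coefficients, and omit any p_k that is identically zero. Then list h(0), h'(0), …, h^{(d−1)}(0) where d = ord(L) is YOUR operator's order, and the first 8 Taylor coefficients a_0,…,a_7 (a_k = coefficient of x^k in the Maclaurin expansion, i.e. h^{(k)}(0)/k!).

L = (-8 - 12·x - 72·x^2 - 32·x^3)·Dx + (2 + 20·x + 36·x^2 - 16·x^3 - 16·x^4)·Dx^2 + (1 - 7·x + 16·x^3 + 8·x^4)·Dx^3  (order 3).
h: a_k = 0, -2, -3/2, -5/3, -19/12, -7/3, -319/90, -277/45, …
ICs: h(0) = 0, h′(0) = -2, h′′(0) = -3.

f: a_k = -1, -1, -3, -5, -11, -21, -43, -85, …
g: a_k = -1, -2, -2, -4/3, -2/3, -4/15, -4/45, -8/315, …
h₀=f+g: left-lcm gives L₀, ord ≤ 2.
∫: right-multiply L₀ by Dx.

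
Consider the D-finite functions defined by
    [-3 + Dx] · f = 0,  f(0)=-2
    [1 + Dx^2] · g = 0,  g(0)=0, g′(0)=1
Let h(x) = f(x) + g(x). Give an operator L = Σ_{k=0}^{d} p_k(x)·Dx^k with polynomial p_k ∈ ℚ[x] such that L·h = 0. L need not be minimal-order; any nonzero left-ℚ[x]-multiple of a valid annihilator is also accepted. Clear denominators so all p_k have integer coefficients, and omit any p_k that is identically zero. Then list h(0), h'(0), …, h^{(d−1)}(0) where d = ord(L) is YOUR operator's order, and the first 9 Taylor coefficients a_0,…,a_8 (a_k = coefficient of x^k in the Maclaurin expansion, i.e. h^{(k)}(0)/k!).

f: a_k = -2, -6, -9, -9, -27/4, -81/20, -81/40, -243/280, -729/2240, …
g: a_k = 0, 1, 0, -1/6, 0, 1/120, 0, -1/5040, 0, …
f+g: L₀ = lclm(L_f,L_g), ord ≤ 1+2.
L = -3 + Dx - 3·Dx^2 + Dx^3  (order 3).
h: a_k = -2, -5, -9, -55/6, -27/4, -97/24, -81/40, -125/144, -729/2240, …
ICs: h(0) = -2, h′(0) = -5, h′′(0) = -18.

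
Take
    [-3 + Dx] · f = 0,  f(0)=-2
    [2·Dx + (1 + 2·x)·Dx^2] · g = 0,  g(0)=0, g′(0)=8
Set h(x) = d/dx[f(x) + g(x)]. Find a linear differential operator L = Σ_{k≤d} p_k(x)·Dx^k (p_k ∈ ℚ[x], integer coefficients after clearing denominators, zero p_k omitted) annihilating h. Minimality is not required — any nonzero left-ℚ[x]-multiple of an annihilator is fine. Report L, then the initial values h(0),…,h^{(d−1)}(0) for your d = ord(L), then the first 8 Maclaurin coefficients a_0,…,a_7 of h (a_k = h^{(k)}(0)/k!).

f: a_k = -2, -6, -9, -9, -27/4, -81/20, -81/40, -243/280, …
g: a_k = 0, 8, -8, 32/3, -16, 128/5, -128/3, 512/7, …
Sum ⇒ L₀ = lclm(L_f,L_g) in ℚ(x)⟨Dx⟩.
Derive L from L₀ (diff closure).
L = (-42 - 36·x) + (-1 - 36·x - 36·x^2)·Dx + (5 + 16·x + 12·x^2)·Dx^2  (order 2).
h: a_k = 2, -34, 5, -91, 431/4, -5363/20, 20237/40, -287449/280, …
ICs: h(0) = 2, h′(0) = -34.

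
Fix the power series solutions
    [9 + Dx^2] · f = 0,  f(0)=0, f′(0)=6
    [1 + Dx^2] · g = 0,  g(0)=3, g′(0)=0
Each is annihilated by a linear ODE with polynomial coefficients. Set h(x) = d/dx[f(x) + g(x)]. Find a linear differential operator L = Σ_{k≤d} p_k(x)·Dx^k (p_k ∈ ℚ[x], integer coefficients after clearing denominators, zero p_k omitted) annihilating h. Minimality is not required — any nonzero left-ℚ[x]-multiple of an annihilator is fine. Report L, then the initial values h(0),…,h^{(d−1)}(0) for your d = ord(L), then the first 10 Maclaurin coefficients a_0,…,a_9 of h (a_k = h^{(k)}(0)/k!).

L = 9 + 10·Dx^2 + Dx^4  (order 4).
h: a_k = 6, -3, -27, 1/2, 81/4, -1/40, -243/40, 1/1680, 2187/2240, -1/120960, …
ICs: h(0) = 6, h′(0) = -3, h′′(0) = -54, h′′′(0) = 3.

f: a_k = 0, 6, 0, -9, 0, 81/20, 0, -243/280, 0, 243/2240, …
g: a_k = 3, 0, -3/2, 0, 1/8, 0, -1/240, 0, 1/13440, 0, …
h₀=f+g: left-lcm gives L₀, ord ≤ 4.
Differentiate: ansatz ord ≤ ord L₀ ⇒ L.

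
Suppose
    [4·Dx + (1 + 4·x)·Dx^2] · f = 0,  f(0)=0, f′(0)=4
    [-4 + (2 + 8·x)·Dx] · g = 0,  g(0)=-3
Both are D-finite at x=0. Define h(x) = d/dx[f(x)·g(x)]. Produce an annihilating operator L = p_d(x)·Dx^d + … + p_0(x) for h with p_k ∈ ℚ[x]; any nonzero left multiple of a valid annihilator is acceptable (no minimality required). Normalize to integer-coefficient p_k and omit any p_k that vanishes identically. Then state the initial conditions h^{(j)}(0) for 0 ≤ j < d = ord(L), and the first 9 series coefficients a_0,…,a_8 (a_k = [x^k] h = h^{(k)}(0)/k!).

L = 4 + (8 + 32·x)·Dx + (1 + 8·x + 16·x^2)·Dx^2  (order 2).
h: a_k = -12, 0, 24, -128, 568, -11904/5, 48688/5, -1376768/35, 1104648/7, …
ICs: h(0) = -12, h′(0) = 0.

f: a_k = 0, 4, -8, 64/3, -64, 1024/5, -2048/3, 16384/7, -8192, …
g: a_k = -3, -6, 6, -12, 30, -84, 252, -792, 2574, …
f·g: L₀ = L_f ⊗_s L_g, ord ≤ 2·1.
Derive L from L₀ (diff closure).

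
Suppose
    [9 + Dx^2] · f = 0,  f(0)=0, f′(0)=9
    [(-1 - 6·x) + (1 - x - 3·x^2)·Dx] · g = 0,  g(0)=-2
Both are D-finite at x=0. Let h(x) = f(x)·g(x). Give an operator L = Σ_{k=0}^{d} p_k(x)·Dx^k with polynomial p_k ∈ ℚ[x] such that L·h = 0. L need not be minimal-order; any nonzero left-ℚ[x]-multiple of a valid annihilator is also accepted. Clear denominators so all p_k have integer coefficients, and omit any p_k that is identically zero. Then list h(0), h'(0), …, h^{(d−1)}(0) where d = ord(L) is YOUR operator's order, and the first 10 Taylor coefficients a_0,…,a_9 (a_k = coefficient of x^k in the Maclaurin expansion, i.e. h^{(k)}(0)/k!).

L = (-3 + 9·x + 27·x^2) + (2 + 12·x)·Dx + (-1 + x + 3·x^2)·Dx^2  (order 2).
h: a_k = 0, -18, -18, -45, -99, -4923/20, -10863/20, -358119/280, -162873/56, -3022101/448, …
ICs: h(0) = 0, h′(0) = -18.

f: a_k = 0, 9, 0, -27/2, 0, 243/40, 0, -729/560, 0, 729/4480, …
g: a_k = -2, -2, -8, -14, -38, -80, -194, -434, -1016, -2318, …
f·g: L₀ = L_f ⊗_s L_g, ord ≤ 2·1.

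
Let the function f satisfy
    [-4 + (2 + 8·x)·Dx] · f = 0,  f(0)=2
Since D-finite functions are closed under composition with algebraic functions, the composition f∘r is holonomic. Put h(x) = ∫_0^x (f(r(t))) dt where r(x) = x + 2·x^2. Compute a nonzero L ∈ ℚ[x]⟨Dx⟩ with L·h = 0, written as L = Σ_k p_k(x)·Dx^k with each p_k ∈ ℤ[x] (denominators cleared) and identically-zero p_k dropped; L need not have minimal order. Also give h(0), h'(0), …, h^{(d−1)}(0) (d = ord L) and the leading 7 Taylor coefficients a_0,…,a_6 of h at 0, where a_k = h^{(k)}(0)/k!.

f: a_k = 2, 4, -4, 8, -20, 56, -168, …
h₀=f(r): pull back L_f along r ⇒ L₀.
∫: right-multiply L₀ by Dx.
L = (-2 - 8·x)·Dx + (1 + 4·x + 8·x^2)·Dx^2  (order 2).
h: a_k = 0, 2, 2, 4/3, -2, 12/5, -4/3, …
ICs: h(0) = 0, h′(0) = 2.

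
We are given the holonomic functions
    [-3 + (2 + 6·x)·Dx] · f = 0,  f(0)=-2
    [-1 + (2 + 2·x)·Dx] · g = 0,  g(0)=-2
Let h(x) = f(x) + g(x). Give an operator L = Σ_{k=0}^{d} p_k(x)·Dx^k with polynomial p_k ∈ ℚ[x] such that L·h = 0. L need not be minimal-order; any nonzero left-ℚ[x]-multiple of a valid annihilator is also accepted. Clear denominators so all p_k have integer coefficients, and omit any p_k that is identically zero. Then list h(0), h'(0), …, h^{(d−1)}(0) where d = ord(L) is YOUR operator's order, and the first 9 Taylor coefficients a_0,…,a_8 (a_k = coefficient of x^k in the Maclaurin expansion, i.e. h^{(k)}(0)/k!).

f: a_k = -2, -3, 9/4, -27/8, 405/64, -1701/128, 15309/512, -72171/1024, 2814669/16384, …
g: a_k = -2, -1, 1/4, -1/8, 5/64, -7/128, 21/512, -33/1024, 429/16384, …
Sum ⇒ L₀ = lclm(L_f,L_g) in ℚ(x)⟨Dx⟩.
L = -3 + (8 + 12·x)·Dx + (4 + 16·x + 12·x^2)·Dx^2  (order 2).
h: a_k = -4, -4, 5/2, -7/2, 205/32, -427/32, 7665/256, -18051/256, 1407549/8192, …
ICs: h(0) = -4, h′(0) = -4.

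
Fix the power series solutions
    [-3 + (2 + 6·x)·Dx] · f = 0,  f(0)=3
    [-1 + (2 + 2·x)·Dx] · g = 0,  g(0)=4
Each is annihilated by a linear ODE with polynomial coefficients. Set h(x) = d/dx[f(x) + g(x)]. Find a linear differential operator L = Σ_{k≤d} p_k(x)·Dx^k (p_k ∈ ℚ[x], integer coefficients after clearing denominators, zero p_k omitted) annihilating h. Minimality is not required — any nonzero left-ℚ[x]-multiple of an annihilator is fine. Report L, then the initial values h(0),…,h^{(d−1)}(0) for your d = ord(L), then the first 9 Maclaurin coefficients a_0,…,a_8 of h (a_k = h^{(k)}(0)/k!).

L = -9 + (-24 - 36·x)·Dx + (-4 - 16·x - 12·x^2)·Dx^2  (order 2).
h: a_k = 13/2, -31/4, 255/16, -1235/32, 25655/256, -138033/512, 1516515/2048, -8445723/4096, 380006055/65536, …
ICs: h(0) = 13/2, h′(0) = -31/4.

f: a_k = 3, 9/2, -27/8, 81/16, -1215/128, 5103/256, -45927/1024, 216513/2048, -8444007/32768, …
g: a_k = 4, 2, -1/2, 1/4, -5/32, 7/64, -21/256, 33/512, -429/8192, …
f+g: L₀ = lclm(L_f,L_g), ord ≤ 1+1.
h₀' ⇒ L via d/dx closure of L₀.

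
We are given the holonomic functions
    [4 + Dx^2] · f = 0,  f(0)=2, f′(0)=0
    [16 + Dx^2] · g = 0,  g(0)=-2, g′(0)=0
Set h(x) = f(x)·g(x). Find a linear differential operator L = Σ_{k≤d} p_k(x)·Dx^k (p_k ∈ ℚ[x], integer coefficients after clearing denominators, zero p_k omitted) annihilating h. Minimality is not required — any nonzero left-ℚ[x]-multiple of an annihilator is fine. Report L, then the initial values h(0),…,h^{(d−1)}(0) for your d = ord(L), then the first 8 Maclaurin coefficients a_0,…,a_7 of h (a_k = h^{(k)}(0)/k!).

f: a_k = 2, 0, -4, 0, 4/3, 0, -8/45, 0, …
g: a_k = -2, 0, 16, 0, -64/3, 0, 512/45, 0, …
Sym-product of L_f,L_g gives L₀ (≤ ord 4).
L = 144 + 40·Dx^2 + Dx^4  (order 4).
h: a_k = -4, 0, 40, 0, -328/3, 0, 1168/9, 0, …
ICs: h(0) = -4, h′(0) = 0, h′′(0) = 80, h′′′(0) = 0.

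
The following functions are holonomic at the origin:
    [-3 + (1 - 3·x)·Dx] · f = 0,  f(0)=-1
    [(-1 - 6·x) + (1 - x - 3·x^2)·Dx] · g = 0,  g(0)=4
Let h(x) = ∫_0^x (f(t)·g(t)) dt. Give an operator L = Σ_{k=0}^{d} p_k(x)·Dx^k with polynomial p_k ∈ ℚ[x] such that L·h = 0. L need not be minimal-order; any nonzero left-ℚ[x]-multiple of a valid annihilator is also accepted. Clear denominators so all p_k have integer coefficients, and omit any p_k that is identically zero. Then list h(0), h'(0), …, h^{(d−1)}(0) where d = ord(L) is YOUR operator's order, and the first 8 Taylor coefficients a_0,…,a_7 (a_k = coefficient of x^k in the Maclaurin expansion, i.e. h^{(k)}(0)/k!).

L = (-4 + 27·x^2)·Dx + (1 - 4·x + 9·x^3)·Dx^2  (order 2).
h: a_k = 0, -4, -8, -64/3, -55, -736/5, -1184/3, -7492/7, …
ICs: h(0) = 0, h′(0) = -4.

f: a_k = -1, -3, -9, -27, -81, -243, -729, -2187, …
g: a_k = 4, 4, 16, 28, 76, 160, 388, 868, …
Sym-product of L_f,L_g gives L₀ (≤ ord 1).
h=∫h₀ ⇒ L = L₀·Dx.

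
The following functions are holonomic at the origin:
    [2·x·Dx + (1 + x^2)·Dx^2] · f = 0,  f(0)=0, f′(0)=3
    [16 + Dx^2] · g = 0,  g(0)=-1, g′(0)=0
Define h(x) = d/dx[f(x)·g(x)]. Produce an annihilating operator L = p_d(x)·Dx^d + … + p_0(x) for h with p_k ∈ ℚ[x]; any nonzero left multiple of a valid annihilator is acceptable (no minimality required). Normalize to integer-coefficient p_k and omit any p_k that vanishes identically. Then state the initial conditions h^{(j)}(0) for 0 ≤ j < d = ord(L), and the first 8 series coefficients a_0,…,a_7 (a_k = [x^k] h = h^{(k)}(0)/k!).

f: a_k = 0, 3, 0, -1, 0, 3/5, 0, -3/7, …
g: a_k = -1, 0, 8, 0, -32/3, 0, 256/45, 0, …
Product ⇒ symmetric product L₀, ord ≤ 4.
h=h₀': d/dx-closure on L₀ ⇒ L.
L = (32960 + 157056·x^2 + 319424·x^4 + 359424·x^6 + 242688·x^8 + 94208·x^10 + 16384·x^12) + (6752·x + 28736·x^3 + 49120·x^5 + 43520·x^7 + 20480·x^9 + 4096·x^11)·Dx + (3420 + 17320·x^2 + 37356·x^4 + 44272·x^6 + 30848·x^8 + 12032·x^10 + 2048·x^12)·Dx^2 + (422·x + 1796·x^3 + 3070·x^5 + 2720·x^7 + 1280·x^9 + 256·x^11)·Dx^3 + (85 + 469·x^2 + 1087·x^4 + 1363·x^6 + 980·x^8 + 384·x^10 + 64·x^12)·Dx^4  (order 4).
h: a_k = -3, 0, 75, 0, -203, 0, 3461/15, 0, …
ICs: h(0) = -3, h′(0) = 0, h′′(0) = 150, h′′′(0) = 0.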